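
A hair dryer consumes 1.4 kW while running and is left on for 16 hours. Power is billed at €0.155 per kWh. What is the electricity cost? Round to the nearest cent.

Energy = 1400 W × 16 h = 22,400 Wh = 22.4 kWh
Cost = 22.4 kWh × €0.155/kWh = €3.47

€3.47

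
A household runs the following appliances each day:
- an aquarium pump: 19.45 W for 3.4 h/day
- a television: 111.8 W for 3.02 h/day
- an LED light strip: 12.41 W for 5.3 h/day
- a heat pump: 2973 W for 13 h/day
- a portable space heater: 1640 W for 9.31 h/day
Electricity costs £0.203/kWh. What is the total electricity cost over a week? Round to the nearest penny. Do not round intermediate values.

aquarium pump: 19.45 W × 3.4 h × 7 d = 463 Wh = 0.4629 kWh
television: 111.8 W × 3.02 h × 7 d = 2,363 Wh = 2.363 kWh
LED light strip: 12.41 W × 5.3 h × 7 d = 460 Wh = 0.4604 kWh
heat pump: 2973 W × 13 h × 7 d = 270,543 Wh = 270.5 kWh
portable space heater: 1640 W × 9.31 h × 7 d = 106,879 Wh = 106.9 kWh
Total energy = 0.4629 + 2.363 + 0.4604 + 270.5 + 106.9 = 380.7 kWh
Cost = 380.7 kWh × £0.203 = £77.28

£77.28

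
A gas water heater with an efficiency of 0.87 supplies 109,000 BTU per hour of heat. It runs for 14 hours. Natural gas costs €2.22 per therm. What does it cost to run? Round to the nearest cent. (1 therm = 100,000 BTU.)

Heat delivered = 109,000 BTU/h × 14 h = 1,526,000 BTU
Gas input = 1,526,000 / 0.87 = 1,754,023 BTU
= 1,754,023 / 100,000 = 17.54 therm
Cost = 17.54 × €2.22/therm = €38.94

€38.94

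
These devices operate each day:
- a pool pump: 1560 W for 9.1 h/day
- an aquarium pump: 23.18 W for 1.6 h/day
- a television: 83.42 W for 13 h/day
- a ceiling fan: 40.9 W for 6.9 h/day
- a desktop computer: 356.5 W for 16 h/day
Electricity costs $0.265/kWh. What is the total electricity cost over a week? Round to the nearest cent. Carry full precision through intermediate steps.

$39.52

pool pump: 1560 W × 9.1 h × 7 d = 99,372 Wh = 99.37 kWh
aquarium pump: 23.18 W × 1.6 h × 7 d = 260 Wh = 0.2596 kWh
television: 83.42 W × 13 h × 7 d = 7,591 Wh = 7.591 kWh
ceiling fan: 40.9 W × 6.9 h × 7 d = 1,975 Wh = 1.975 kWh
desktop computer: 356.5 W × 16 h × 7 d = 39,928 Wh = 39.93 kWh
Total energy = 99.37 + 0.2596 + 7.591 + 1.975 + 39.93 = 149.1 kWh
Cost = 149.1 kWh × $0.265 = $39.52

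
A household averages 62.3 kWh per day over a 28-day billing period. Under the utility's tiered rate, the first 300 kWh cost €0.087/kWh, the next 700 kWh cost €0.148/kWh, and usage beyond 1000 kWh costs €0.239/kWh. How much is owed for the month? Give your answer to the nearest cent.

Usage = 62.3 kWh/day × 28 days = 1744.4 kWh
First 300 kWh × €0.087 = €26.10
Next 700 kWh × €0.148 = €103.60
Remaining 744.4 kWh × €0.239 = €177.91
Total = €307.61

€307.61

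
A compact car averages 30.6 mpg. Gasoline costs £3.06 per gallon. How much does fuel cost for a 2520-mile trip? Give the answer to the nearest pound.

Fuel = 2520 mi / 30.6 mpg = 82.35 gal
Cost = 82.35 gal × £3.06/gal = £252.00

£252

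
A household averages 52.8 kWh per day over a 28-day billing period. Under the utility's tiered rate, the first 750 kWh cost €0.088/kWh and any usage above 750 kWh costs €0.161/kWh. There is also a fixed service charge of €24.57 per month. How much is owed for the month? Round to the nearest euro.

Usage = 52.8 kWh/day × 28 days = 1478.4 kWh
First 750 kWh × €0.088 = €66.00
Remaining 728.4 kWh × €0.161 = €117.27
Energy charge = €183.27; + service €24.57 = €207.84 ≈ €208

€208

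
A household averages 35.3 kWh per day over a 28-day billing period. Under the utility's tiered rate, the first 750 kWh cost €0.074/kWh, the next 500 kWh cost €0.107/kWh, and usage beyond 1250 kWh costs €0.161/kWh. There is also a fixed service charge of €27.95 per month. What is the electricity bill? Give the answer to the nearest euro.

€109

Usage = 35.3 kWh/day × 28 days = 988.4 kWh
First 750 kWh × €0.074 = €55.50
Next 238.4 kWh × €0.107 = €25.51
Remaining tier: 0 kWh (not reached)
Energy charge = €81.01; + service €27.95 = €108.96 ≈ €109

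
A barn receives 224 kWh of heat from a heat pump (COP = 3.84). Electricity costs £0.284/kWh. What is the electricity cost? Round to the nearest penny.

£16.57

Electrical input = 224 kWh / 3.84 = 58.33 kWh
Cost = 58.33 × £0.284/kWh = £16.57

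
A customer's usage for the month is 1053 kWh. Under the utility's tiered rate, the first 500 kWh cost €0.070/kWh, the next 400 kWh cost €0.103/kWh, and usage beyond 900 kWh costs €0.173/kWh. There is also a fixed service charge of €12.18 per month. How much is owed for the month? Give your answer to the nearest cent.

€114.85

First 500 kWh × €0.070 = €35.00
Next 400 kWh × €0.103 = €41.20
Remaining 153 kWh × €0.173 = €26.47
Energy charge = €102.67; + service €12.18 = €114.85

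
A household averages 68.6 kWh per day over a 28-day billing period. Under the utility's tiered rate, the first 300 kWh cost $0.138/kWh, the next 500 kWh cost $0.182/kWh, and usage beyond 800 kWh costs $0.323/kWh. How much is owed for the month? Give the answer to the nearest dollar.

$494

Usage = 68.6 kWh/day × 28 days = 1920.8 kWh
First 300 kWh × $0.138 = $41.40
Next 500 kWh × $0.182 = $91.00
Remaining 1120.8 kWh × $0.323 = $362.02
Total = $494.42 ≈ $494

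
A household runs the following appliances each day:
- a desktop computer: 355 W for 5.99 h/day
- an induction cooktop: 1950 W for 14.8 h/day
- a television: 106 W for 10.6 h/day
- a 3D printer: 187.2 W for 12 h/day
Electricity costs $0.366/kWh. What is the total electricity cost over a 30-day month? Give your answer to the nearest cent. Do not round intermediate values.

desktop computer: 355 W × 5.99 h × 30 d = 63,794 Wh = 63.79 kWh
induction cooktop: 1950 W × 14.8 h × 30 d = 865,800 Wh = 865.8 kWh
television: 106 W × 10.6 h × 30 d = 33,708 Wh = 33.71 kWh
3D printer: 187.2 W × 12 h × 30 d = 67,392 Wh = 67.39 kWh
Total energy = 63.79 + 865.8 + 33.71 + 67.39 = 1,031 kWh
Cost = 1,031 kWh × $0.366 = $377.23

$377.23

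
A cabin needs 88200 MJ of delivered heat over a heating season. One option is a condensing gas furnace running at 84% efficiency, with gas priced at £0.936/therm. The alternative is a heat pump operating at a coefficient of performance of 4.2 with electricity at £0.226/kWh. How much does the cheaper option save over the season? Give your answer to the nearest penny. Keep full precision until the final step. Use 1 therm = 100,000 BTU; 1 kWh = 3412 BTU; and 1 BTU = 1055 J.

£386.89

Heat load = 88200 MJ = 88,200,000,000 J / 1055 = 83,601,896 BTU
Gas: input = 83,601,896 / 0.84 = 99,526,066 BTU = 995.3 therm → 995.3 × £0.936 = £931.56
Heat pump: 83,601,896 BTU / 3412 = 24,500 kWh heat; / 4.2 = 5,834 kWh in → × £0.226 = £1,318.46
Difference = |£931.56 − £1,318.46| = £386.89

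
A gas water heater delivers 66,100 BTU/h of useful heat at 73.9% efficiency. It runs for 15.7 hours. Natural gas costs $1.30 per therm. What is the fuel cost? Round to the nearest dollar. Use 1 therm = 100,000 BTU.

Heat delivered = 66,100 BTU/h × 15.7 h = 1,037,770 BTU
Gas input = 1,037,770 / 0.739 = 1,404,290 BTU
= 1,404,290 / 100,000 = 14.04 therm
Cost = 14.04 × $1.30/therm = $18.26 ≈ $18

$18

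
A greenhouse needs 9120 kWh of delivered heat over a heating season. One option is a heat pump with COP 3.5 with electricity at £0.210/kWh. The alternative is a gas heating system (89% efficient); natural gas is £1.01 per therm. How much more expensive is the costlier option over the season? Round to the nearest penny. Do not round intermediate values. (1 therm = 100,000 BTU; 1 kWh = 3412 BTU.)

£194.07

Heat load = 9120 kWh × 3412 = 31,117,440 BTU
Gas: input = 31,117,440 / 0.89 = 34,963,416 BTU = 349.6 therm → 349.6 × £1.01 = £353.13
Heat pump: 31,117,440 BTU / 3412 = 9,120 kWh heat; / 3.5 = 2,606 kWh in → × £0.210 = £547.20
Difference = |£353.13 − £547.20| = £194.07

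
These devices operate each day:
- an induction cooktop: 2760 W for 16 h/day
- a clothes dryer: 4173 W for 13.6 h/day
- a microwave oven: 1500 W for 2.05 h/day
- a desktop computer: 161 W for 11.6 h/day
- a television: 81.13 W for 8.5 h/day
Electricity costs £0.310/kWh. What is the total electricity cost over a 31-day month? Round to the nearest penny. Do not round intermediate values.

induction cooktop: 2760 W × 16 h × 31 d = 1,368,960 Wh = 1,369 kWh
clothes dryer: 4173 W × 13.6 h × 31 d = 1,759,337 Wh = 1,759 kWh
microwave oven: 1500 W × 2.05 h × 31 d = 95,325 Wh = 95.32 kWh
desktop computer: 161 W × 11.6 h × 31 d = 57,896 Wh = 57.9 kWh
television: 81.13 W × 8.5 h × 31 d = 21,378 Wh = 21.38 kWh
Total energy = 1,369 + 1,759 + 95.32 + 57.9 + 21.38 = 3,303 kWh
Cost = 3,303 kWh × £0.310 = £1,023.90

£1023.90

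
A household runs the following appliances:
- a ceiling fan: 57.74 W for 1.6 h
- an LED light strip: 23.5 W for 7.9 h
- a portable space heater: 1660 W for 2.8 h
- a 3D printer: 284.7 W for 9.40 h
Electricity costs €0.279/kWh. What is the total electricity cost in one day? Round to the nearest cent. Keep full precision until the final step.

ceiling fan: 57.74 W × 1.6 h = 92 Wh = 0.09238 kWh
LED light strip: 23.5 W × 7.9 h = 186 Wh = 0.1857 kWh
portable space heater: 1660 W × 2.8 h = 4,648 Wh = 4.648 kWh
3D printer: 284.7 W × 9.40 h = 2,676 Wh = 2.676 kWh
Total energy = 0.09238 + 0.1857 + 4.648 + 2.676 = 7.602 kWh
Cost = 7.602 kWh × €0.279 = €2.12

€2.12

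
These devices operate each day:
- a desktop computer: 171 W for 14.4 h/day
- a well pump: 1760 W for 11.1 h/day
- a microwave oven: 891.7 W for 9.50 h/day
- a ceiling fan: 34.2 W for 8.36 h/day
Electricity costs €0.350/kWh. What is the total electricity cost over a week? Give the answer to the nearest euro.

€75

desktop computer: 171 W × 14.4 h × 7 d = 17,237 Wh = 17.24 kWh
well pump: 1760 W × 11.1 h × 7 d = 136,752 Wh = 136.8 kWh
microwave oven: 891.7 W × 9.50 h × 7 d = 59,298 Wh = 59.3 kWh
ceiling fan: 34.2 W × 8.36 h × 7 d = 2,001 Wh = 2.001 kWh
Total energy = 17.24 + 136.8 + 59.3 + 2.001 = 215.3 kWh
Cost = 215.3 kWh × €0.350 = €75.35 ≈ €75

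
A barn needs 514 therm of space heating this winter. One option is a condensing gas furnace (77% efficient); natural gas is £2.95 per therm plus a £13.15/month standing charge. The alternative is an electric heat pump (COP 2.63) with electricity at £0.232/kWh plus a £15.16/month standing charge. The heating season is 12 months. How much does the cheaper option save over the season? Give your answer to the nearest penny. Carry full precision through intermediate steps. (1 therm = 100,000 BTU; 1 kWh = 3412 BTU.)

Heat load = 514 therm × 100,000 = 51,400,000 BTU
Gas: input = 51,400,000 / 0.77 = 66,753,247 BTU = 667.5 therm → 667.5 × £2.95 = £1,969.22; + 12 × £13.15 standing = £2,127.02
Heat pump: 51,400,000 BTU / 3412 = 15,060 kWh heat; / 2.63 = 5,728 kWh in → × £0.232 = £1,328.88; + 12 × £15.16 standing = £1,510.80
Difference = |£2,127.02 − £1,510.80| = £616.22

£616.22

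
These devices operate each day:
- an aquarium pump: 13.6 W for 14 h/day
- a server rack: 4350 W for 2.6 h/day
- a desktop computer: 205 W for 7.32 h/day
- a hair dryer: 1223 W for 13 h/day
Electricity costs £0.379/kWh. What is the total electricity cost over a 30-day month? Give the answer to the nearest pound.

aquarium pump: 13.6 W × 14 h × 30 d = 5,712 Wh = 5.712 kWh
server rack: 4350 W × 2.6 h × 30 d = 339,300 Wh = 339.3 kWh
desktop computer: 205 W × 7.32 h × 30 d = 45,018 Wh = 45.02 kWh
hair dryer: 1223 W × 13 h × 30 d = 476,970 Wh = 477 kWh
Total energy = 5.712 + 339.3 + 45.02 + 477 = 867 kWh
Cost = 867 kWh × £0.379 = £328.59 ≈ £329

£329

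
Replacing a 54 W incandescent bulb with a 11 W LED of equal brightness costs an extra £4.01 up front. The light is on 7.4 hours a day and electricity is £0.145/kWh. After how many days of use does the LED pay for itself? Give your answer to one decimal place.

86.9 days

Power saved = 54 − 11 = 43 W
Daily energy saved = 43 W × 7.4 h = 318.2 Wh = 0.3182 kWh
Daily savings = 0.3182 × £0.145 = £0.0461
Payback = £4.01 / £0.0461 per day = 86.91 days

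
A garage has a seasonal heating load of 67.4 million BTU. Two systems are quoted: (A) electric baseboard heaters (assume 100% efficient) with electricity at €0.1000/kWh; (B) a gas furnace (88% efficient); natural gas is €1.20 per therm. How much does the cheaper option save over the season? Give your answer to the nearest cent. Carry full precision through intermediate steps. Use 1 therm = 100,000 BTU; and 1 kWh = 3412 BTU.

Heat load = 67.4 × 10⁶ BTU = 67,400,000 BTU
Gas: input = 67,400,000 / 0.88 = 76,590,909 BTU = 765.9 therm → 765.9 × €1.20 = €919.09
Electric: 67,400,000 BTU / 3412 = 19,750 kWh → × €0.1000 = €1,975.38
Difference = |€919.09 − €1,975.38| = €1,056.29

€1056.29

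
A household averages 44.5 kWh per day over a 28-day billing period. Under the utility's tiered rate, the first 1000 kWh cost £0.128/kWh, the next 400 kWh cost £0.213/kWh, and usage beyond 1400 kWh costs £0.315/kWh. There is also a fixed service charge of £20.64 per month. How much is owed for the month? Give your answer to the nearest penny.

Usage = 44.5 kWh/day × 28 days = 1246 kWh
First 1000 kWh × £0.128 = £128.00
Next 246 kWh × £0.213 = £52.40
Remaining tier: 0 kWh (not reached)
Energy charge = £180.40; + service £20.64 = £201.04

£201.04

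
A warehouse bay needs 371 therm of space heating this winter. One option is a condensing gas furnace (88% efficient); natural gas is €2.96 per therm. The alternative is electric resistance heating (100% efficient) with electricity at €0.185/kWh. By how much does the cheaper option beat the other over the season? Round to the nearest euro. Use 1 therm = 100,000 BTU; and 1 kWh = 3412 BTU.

€764

Heat load = 371 therm × 100,000 = 37,100,000 BTU
Gas: input = 37,100,000 / 0.88 = 42,159,091 BTU = 421.6 therm → 421.6 × €2.96 = €1,247.91
Electric: 37,100,000 BTU / 3412 = 10,870 kWh → × €0.185 = €2,011.58
Difference = |€1,247.91 − €2,011.58| = €763.67 ≈ €764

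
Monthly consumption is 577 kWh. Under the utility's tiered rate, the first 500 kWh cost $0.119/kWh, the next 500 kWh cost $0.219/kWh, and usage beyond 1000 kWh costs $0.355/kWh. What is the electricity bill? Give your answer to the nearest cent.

First 500 kWh × $0.119 = $59.50
Next 77 kWh × $0.219 = $16.86
Remaining tier: 0 kWh (not reached)
Total = $76.36

$76.36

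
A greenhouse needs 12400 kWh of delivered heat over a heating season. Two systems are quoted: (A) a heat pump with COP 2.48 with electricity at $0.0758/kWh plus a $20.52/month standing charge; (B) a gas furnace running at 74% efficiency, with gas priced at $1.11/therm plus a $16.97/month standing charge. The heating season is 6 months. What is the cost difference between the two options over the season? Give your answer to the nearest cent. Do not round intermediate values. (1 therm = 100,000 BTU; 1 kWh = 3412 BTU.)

$234.33

Heat load = 12400 kWh × 3412 = 42,308,800 BTU
Gas: input = 42,308,800 / 0.74 = 57,174,054 BTU = 571.7 therm → 571.7 × $1.11 = $634.63; + 6 × $16.97 standing = $736.45
Heat pump: 42,308,800 BTU / 3412 = 12,400 kWh heat; / 2.48 = 5,000 kWh in → × $0.0758 = $379.00; + 6 × $20.52 standing = $502.12
Difference = |$736.45 − $502.12| = $234.33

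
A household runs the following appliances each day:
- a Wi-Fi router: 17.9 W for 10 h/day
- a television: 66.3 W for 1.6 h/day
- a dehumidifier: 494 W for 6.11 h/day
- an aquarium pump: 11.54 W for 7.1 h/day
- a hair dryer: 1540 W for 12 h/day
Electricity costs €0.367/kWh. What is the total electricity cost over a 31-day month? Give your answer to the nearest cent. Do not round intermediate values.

€248.76

Wi-Fi router: 17.9 W × 10 h × 31 d = 5,549 Wh = 5.549 kWh
television: 66.3 W × 1.6 h × 31 d = 3,288 Wh = 3.288 kWh
dehumidifier: 494 W × 6.11 h × 31 d = 93,569 Wh = 93.57 kWh
aquarium pump: 11.54 W × 7.1 h × 31 d = 2,540 Wh = 2.54 kWh
hair dryer: 1540 W × 12 h × 31 d = 572,880 Wh = 572.9 kWh
Total energy = 5.549 + 3.288 + 93.57 + 2.54 + 572.9 = 677.8 kWh
Cost = 677.8 kWh × €0.367 = €248.76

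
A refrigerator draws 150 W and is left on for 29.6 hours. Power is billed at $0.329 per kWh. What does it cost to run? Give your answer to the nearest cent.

$1.46

Energy = 150 W × 29.6 h = 4,440 Wh = 4.44 kWh
Cost = 4.44 kWh × $0.329/kWh = $1.46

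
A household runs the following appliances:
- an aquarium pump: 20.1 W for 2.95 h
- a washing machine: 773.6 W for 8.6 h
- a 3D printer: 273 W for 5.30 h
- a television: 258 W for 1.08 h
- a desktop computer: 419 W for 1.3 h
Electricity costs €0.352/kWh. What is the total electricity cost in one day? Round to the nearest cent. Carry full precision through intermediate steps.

€3.16

aquarium pump: 20.1 W × 2.95 h = 59 Wh = 0.0593 kWh
washing machine: 773.6 W × 8.6 h = 6,653 Wh = 6.653 kWh
3D printer: 273 W × 5.30 h = 1,447 Wh = 1.447 kWh
television: 258 W × 1.08 h = 279 Wh = 0.2786 kWh
desktop computer: 419 W × 1.3 h = 545 Wh = 0.5447 kWh
Total energy = 0.0593 + 6.653 + 1.447 + 0.2786 + 0.5447 = 8.982 kWh
Cost = 8.982 kWh × €0.352 = €3.16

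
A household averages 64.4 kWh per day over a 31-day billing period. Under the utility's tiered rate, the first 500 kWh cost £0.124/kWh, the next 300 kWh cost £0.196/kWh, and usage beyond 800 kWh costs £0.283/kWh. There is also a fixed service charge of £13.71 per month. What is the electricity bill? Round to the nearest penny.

£473.09

Usage = 64.4 kWh/day × 31 days = 1996.4 kWh
First 500 kWh × £0.124 = £62.00
Next 300 kWh × £0.196 = £58.80
Remaining 1196.4 kWh × £0.283 = £338.58
Energy charge = £459.38; + service £13.71 = £473.09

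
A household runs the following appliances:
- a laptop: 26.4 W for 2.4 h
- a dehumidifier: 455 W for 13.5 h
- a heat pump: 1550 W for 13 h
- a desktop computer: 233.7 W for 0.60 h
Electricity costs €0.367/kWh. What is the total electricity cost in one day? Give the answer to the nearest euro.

laptop: 26.4 W × 2.4 h = 63 Wh = 0.06336 kWh
dehumidifier: 455 W × 13.5 h = 6,142 Wh = 6.143 kWh
heat pump: 1550 W × 13 h = 20,150 Wh = 20.15 kWh
desktop computer: 233.7 W × 0.60 h = 140 Wh = 0.1402 kWh
Total energy = 0.06336 + 6.143 + 20.15 + 0.1402 = 26.5 kWh
Cost = 26.5 kWh × €0.367 = €9.72 ≈ €10

€10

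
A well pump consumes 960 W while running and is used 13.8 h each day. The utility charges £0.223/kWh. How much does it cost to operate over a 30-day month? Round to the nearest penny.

£88.63

Energy = 960 W × 13.8 h/day × 30 days = 397,440 Wh = 397.4 kWh
Cost = 397.4 kWh × £0.223/kWh = £88.63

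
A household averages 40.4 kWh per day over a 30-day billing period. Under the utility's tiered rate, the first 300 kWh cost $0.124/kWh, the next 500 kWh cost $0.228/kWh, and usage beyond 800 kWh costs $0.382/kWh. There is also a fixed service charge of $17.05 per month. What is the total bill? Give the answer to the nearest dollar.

Usage = 40.4 kWh/day × 30 days = 1212 kWh
First 300 kWh × $0.124 = $37.20
Next 500 kWh × $0.228 = $114.00
Remaining 412 kWh × $0.382 = $157.38
Energy charge = $308.58; + service $17.05 = $325.63 ≈ $326

$326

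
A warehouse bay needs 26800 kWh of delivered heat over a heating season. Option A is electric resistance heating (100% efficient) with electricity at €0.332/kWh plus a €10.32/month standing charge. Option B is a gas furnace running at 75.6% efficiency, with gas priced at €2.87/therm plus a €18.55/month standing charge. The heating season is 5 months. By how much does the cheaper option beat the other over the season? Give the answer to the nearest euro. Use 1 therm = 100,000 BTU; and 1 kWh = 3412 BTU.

Heat load = 26800 kWh × 3412 = 91,441,600 BTU
Gas: input = 91,441,600 / 0.756 = 120,954,497 BTU = 1,210 therm → 1,210 × €2.87 = €3,471.39; + 5 × €18.55 standing = €3,564.14
Electric: 91,441,600 BTU / 3412 = 26,800 kWh → × €0.332 = €8,897.60; + 5 × €10.32 standing = €8,949.20
Difference = |€3,564.14 − €8,949.20| = €5,385.06 ≈ €5385

€5385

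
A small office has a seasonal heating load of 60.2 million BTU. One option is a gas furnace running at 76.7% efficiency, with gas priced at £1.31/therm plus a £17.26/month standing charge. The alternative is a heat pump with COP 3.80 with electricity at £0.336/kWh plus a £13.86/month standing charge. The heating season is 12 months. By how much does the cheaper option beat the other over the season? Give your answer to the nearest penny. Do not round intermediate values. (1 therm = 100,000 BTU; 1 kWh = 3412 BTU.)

Heat load = 60.2 × 10⁶ BTU = 60,200,000 BTU
Gas: input = 60,200,000 / 0.767 = 78,487,614 BTU = 784.9 therm → 784.9 × £1.31 = £1,028.19; + 12 × £17.26 standing = £1,235.31
Heat pump: 60,200,000 BTU / 3412 = 17,640 kWh heat; / 3.80 = 4,643 kWh in → × £0.336 = £1,560.07; + 12 × £13.86 standing = £1,726.39
Difference = |£1,235.31 − £1,726.39| = £491.08

£491.08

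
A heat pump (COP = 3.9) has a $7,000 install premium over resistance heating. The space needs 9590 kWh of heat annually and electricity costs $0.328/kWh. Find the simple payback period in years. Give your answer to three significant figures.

Resistance: 9590 kWh × $0.328 = $3,145.52/yr
Heat pump: 9590 / 3.9 = 2459 kWh in → × $0.328 = $806.54/yr
Annual savings = $2,338.98
Payback = $7,000 / $2,338.98 = 2.99 years

2.99 years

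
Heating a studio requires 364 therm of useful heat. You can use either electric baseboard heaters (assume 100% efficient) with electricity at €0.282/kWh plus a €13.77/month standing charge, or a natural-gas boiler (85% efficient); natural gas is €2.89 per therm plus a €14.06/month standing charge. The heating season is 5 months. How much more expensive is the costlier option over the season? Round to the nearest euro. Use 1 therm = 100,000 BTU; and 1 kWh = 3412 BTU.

Heat load = 364 therm × 100,000 = 36,400,000 BTU
Gas: input = 36,400,000 / 0.85 = 42,823,529 BTU = 428.2 therm → 428.2 × €2.89 = €1,237.60; + 5 × €14.06 standing = €1,307.90
Electric: 36,400,000 BTU / 3412 = 10,670 kWh → × €0.282 = €3,008.44; + 5 × €13.77 standing = €3,077.29
Difference = |€1,307.90 − €3,077.29| = €1,769.39 ≈ €1769

€1769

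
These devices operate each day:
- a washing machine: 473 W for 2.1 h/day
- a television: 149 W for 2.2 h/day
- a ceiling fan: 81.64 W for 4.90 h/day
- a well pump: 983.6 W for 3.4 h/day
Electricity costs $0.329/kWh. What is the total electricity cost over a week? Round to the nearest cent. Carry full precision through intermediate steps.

$11.67

washing machine: 473 W × 2.1 h × 7 d = 6,953 Wh = 6.953 kWh
television: 149 W × 2.2 h × 7 d = 2,295 Wh = 2.295 kWh
ceiling fan: 81.64 W × 4.90 h × 7 d = 2,800 Wh = 2.8 kWh
well pump: 983.6 W × 3.4 h × 7 d = 23,410 Wh = 23.41 kWh
Total energy = 6.953 + 2.295 + 2.8 + 23.41 = 35.46 kWh
Cost = 35.46 kWh × $0.329 = $11.67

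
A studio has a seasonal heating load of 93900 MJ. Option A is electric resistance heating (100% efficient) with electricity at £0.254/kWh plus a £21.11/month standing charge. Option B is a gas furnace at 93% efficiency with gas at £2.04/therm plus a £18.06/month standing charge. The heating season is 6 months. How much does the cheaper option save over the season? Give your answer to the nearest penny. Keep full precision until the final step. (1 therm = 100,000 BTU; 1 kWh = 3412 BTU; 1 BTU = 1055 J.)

£4691.73

Heat load = 93900 MJ = 93,900,000,000 J / 1055 = 89,004,739 BTU
Gas: input = 89,004,739 / 0.930 = 95,704,021 BTU = 957 therm → 957 × £2.04 = £1,952.36; + 6 × £18.06 standing = £2,060.72
Electric: 89,004,739 BTU / 3412 = 26,090 kWh → × £0.254 = £6,625.79; + 6 × £21.11 standing = £6,752.45
Difference = |£2,060.72 − £6,752.45| = £4,691.73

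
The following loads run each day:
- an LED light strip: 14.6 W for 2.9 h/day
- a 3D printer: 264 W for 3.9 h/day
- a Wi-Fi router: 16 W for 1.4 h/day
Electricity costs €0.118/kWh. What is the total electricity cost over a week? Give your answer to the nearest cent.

LED light strip: 14.6 W × 2.9 h × 7 d = 296 Wh = 0.2964 kWh
3D printer: 264 W × 3.9 h × 7 d = 7,207 Wh = 7.207 kWh
Wi-Fi router: 16 W × 1.4 h × 7 d = 157 Wh = 0.1568 kWh
Total energy = 0.2964 + 7.207 + 0.1568 = 7.66 kWh
Cost = 7.66 kWh × €0.118 = €0.90

€0.90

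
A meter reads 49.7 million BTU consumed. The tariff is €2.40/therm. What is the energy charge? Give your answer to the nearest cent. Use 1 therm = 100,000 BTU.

49.7 million BTU × (10 therm/million BTU) = 497 therm
Cost = 497 therm × €2.40/therm = €1,192.80

€1192.80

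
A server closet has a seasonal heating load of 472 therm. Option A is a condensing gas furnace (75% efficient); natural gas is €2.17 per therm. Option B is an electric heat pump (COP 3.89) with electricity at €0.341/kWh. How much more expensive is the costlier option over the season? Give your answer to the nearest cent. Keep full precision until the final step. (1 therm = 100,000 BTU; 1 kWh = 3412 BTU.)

Heat load = 472 therm × 100,000 = 47,200,000 BTU
Gas: input = 47,200,000 / 0.750 = 62,933,333 BTU = 629.3 therm → 629.3 × €2.17 = €1,365.65
Heat pump: 47,200,000 BTU / 3412 = 13,830 kWh heat; / 3.89 = 3,556 kWh in → × €0.341 = €1,212.66
Difference = |€1,365.65 − €1,212.66| = €153.00

€153.00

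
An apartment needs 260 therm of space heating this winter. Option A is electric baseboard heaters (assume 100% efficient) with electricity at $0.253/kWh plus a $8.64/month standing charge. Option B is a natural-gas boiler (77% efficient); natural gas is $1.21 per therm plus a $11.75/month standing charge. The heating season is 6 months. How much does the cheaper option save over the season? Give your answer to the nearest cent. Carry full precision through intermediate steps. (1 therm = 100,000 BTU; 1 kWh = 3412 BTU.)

Heat load = 260 therm × 100,000 = 26,000,000 BTU
Gas: input = 26,000,000 / 0.77 = 33,766,234 BTU = 337.7 therm → 337.7 × $1.21 = $408.57; + 6 × $11.75 standing = $479.07
Electric: 26,000,000 BTU / 3412 = 7,620 kWh → × $0.253 = $1,927.90; + 6 × $8.64 standing = $1,979.74
Difference = |$479.07 − $1,979.74| = $1,500.67

$1500.67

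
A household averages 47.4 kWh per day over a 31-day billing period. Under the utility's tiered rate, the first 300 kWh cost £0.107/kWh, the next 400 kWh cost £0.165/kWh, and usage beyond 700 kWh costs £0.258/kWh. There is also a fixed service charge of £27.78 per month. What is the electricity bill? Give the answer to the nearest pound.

Usage = 47.4 kWh/day × 31 days = 1469.4 kWh
First 300 kWh × £0.107 = £32.10
Next 400 kWh × £0.165 = £66.00
Remaining 769.4 kWh × £0.258 = £198.51
Energy charge = £296.61; + service £27.78 = £324.39 ≈ £324

£324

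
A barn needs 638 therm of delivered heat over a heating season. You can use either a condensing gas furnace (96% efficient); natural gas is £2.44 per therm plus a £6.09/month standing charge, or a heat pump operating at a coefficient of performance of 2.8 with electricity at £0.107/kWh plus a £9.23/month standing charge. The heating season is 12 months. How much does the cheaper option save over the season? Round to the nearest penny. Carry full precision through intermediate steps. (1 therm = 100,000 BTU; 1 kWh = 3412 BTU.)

£869.35

Heat load = 638 therm × 100,000 = 63,800,000 BTU
Gas: input = 63,800,000 / 0.96 = 66,458,333 BTU = 664.6 therm → 664.6 × £2.44 = £1,621.58; + 12 × £6.09 standing = £1,694.66
Heat pump: 63,800,000 BTU / 3412 = 18,700 kWh heat; / 2.8 = 6,678 kWh in → × £0.107 = £714.56; + 12 × £9.23 standing = £825.32
Difference = |£1,694.66 − £825.32| = £869.35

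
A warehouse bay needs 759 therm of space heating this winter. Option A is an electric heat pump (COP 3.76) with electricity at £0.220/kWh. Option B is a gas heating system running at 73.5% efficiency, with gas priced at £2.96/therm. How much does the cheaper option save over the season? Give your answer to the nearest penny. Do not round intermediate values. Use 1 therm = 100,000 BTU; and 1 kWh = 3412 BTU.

£1755.08

Heat load = 759 therm × 100,000 = 75,900,000 BTU
Gas: input = 75,900,000 / 0.735 = 103,265,306 BTU = 1,033 therm → 1,033 × £2.96 = £3,056.65
Heat pump: 75,900,000 BTU / 3412 = 22,250 kWh heat; / 3.76 = 5,916 kWh in → × £0.220 = £1,301.57
Difference = |£3,056.65 − £1,301.57| = £1,755.08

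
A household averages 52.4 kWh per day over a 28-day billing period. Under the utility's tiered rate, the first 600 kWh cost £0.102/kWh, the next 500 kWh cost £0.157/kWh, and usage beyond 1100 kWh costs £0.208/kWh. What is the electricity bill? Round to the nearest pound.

£216

Usage = 52.4 kWh/day × 28 days = 1467.2 kWh
First 600 kWh × £0.102 = £61.20
Next 500 kWh × £0.157 = £78.50
Remaining 367.2 kWh × £0.208 = £76.38
Total = £216.08 ≈ £216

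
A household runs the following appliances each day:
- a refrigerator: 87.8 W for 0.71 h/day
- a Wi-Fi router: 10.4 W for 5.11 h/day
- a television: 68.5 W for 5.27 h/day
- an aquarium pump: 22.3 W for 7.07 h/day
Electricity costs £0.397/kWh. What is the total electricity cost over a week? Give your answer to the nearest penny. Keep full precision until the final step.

£1.76

refrigerator: 87.8 W × 0.71 h × 7 d = 436 Wh = 0.4364 kWh
Wi-Fi router: 10.4 W × 5.11 h × 7 d = 372 Wh = 0.372 kWh
television: 68.5 W × 5.27 h × 7 d = 2,527 Wh = 2.527 kWh
aquarium pump: 22.3 W × 7.07 h × 7 d = 1,104 Wh = 1.104 kWh
Total energy = 0.4364 + 0.372 + 2.527 + 1.104 = 4.439 kWh
Cost = 4.439 kWh × £0.397 = £1.76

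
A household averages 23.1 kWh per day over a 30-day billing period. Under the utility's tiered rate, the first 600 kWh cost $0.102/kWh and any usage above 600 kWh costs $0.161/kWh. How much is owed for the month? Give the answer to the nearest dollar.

$76

Usage = 23.1 kWh/day × 30 days = 693 kWh
First 600 kWh × $0.102 = $61.20
Remaining 93 kWh × $0.161 = $14.97
Total = $76.17 ≈ $76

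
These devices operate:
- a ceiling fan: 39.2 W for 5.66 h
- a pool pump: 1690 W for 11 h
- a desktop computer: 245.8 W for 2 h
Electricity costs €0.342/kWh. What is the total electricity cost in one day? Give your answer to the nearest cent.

ceiling fan: 39.2 W × 5.66 h = 222 Wh = 0.2219 kWh
pool pump: 1690 W × 11 h = 18,590 Wh = 18.59 kWh
desktop computer: 245.8 W × 2 h = 492 Wh = 0.4916 kWh
Total energy = 0.2219 + 18.59 + 0.4916 = 19.3 kWh
Cost = 19.3 kWh × €0.342 = €6.60

€6.60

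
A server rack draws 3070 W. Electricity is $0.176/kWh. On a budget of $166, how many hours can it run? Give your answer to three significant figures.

307 h

Energy budget = $166 / $0.176 per kWh = 943.2 kWh = 943,182 Wh
Runtime = 943,182 Wh / 3070 W = 307.2 h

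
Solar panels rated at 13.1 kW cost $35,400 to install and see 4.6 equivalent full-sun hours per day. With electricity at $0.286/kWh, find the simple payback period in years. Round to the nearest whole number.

6 years

Daily generation = 13.1 kW × 4.6 h = 60.26 kWh
Annual generation = 60.26 × 365 = 21995 kWh
Annual savings = 21995 × $0.286 = $6,290.54
Payback = $35,400 / $6,290.54 = 5.63 years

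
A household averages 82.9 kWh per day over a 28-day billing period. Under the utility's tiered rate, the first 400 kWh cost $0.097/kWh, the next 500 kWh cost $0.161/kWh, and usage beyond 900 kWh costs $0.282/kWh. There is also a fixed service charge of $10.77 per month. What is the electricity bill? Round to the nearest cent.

$530.85

Usage = 82.9 kWh/day × 28 days = 2321.2 kWh
First 400 kWh × $0.097 = $38.80
Next 500 kWh × $0.161 = $80.50
Remaining 1421.2 kWh × $0.282 = $400.78
Energy charge = $520.08; + service $10.77 = $530.85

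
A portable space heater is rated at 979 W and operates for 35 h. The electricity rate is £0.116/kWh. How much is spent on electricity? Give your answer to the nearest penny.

Energy = 979 W × 35 h = 34,265 Wh = 34.27 kWh
Cost = 34.27 kWh × £0.116/kWh = £3.97

£3.97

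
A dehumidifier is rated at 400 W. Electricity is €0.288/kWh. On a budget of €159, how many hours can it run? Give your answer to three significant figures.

Energy budget = €159 / €0.288 per kWh = 552.1 kWh = 552,083 Wh
Runtime = 552,083 Wh / 400 W = 1,380 h

1380 h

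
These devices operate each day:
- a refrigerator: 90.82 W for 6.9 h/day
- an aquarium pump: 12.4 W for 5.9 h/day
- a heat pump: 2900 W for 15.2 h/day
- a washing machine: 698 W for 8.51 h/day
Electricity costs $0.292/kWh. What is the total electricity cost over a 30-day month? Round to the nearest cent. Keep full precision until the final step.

refrigerator: 90.82 W × 6.9 h × 30 d = 18,800 Wh = 18.8 kWh
aquarium pump: 12.4 W × 5.9 h × 30 d = 2,195 Wh = 2.195 kWh
heat pump: 2900 W × 15.2 h × 30 d = 1,322,400 Wh = 1,322 kWh
washing machine: 698 W × 8.51 h × 30 d = 178,199 Wh = 178.2 kWh
Total energy = 18.8 + 2.195 + 1,322 + 178.2 = 1,522 kWh
Cost = 1,522 kWh × $0.292 = $444.31

$444.31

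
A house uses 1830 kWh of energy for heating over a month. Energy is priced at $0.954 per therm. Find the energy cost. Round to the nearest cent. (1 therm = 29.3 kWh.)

1830 kWh × (0.03413 therm/kWh) = 62.46 therm
Cost = 62.46 therm × $0.954/therm = $59.58

$59.58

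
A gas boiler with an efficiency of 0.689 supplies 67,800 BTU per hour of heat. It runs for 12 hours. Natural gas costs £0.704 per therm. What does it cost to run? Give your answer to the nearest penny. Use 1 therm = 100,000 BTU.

£8.31

Heat delivered = 67,800 BTU/h × 12 h = 813,600 BTU
Gas input = 813,600 / 0.689 = 1,180,842 BTU
= 1,180,842 / 100,000 = 11.81 therm
Cost = 11.81 × £0.704/therm = £8.31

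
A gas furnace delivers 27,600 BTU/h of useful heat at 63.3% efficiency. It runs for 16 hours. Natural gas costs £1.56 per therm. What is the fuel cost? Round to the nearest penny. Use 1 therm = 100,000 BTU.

Heat delivered = 27,600 BTU/h × 16 h = 441,600 BTU
Gas input = 441,600 / 0.633 = 697,630 BTU
= 697,630 / 100,000 = 6.976 therm
Cost = 6.976 × £1.56/therm = £10.88

£10.88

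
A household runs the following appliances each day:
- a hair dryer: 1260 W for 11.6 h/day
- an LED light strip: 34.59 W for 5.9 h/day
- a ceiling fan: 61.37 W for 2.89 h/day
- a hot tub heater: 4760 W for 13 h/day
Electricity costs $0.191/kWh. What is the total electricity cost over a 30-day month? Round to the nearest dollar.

$441

hair dryer: 1260 W × 11.6 h × 30 d = 438,480 Wh = 438.5 kWh
LED light strip: 34.59 W × 5.9 h × 30 d = 6,122 Wh = 6.122 kWh
ceiling fan: 61.37 W × 2.89 h × 30 d = 5,321 Wh = 5.321 kWh
hot tub heater: 4760 W × 13 h × 30 d = 1,856,400 Wh = 1,856 kWh
Total energy = 438.5 + 6.122 + 5.321 + 1,856 = 2,306 kWh
Cost = 2,306 kWh × $0.191 = $440.51 ≈ $441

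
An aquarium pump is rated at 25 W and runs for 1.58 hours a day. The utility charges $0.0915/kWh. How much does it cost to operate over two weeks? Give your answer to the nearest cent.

Energy = 25 W × 1.58 h/day × 14 days = 553 Wh = 0.553 kWh
Cost = 0.553 kWh × $0.0915/kWh = $0.05

$0.05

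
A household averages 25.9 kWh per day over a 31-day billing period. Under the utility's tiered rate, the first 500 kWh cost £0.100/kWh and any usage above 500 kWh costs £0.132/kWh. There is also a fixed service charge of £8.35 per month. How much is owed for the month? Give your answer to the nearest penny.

Usage = 25.9 kWh/day × 31 days = 802.9 kWh
First 500 kWh × £0.100 = £50.00
Remaining 302.9 kWh × £0.132 = £39.98
Energy charge = £89.98; + service £8.35 = £98.33

£98.33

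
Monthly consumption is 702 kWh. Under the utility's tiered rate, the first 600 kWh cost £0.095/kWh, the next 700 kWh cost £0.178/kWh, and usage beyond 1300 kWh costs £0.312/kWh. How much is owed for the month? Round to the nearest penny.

£75.16

First 600 kWh × £0.095 = £57.00
Next 102 kWh × £0.178 = £18.16
Remaining tier: 0 kWh (not reached)
Total = £75.16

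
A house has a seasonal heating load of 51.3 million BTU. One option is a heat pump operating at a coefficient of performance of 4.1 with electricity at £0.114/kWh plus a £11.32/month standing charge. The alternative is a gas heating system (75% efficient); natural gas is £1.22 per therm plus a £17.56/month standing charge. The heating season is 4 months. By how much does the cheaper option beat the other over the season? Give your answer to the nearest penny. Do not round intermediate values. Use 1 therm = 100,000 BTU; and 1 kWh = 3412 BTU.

£441.39

Heat load = 51.3 × 10⁶ BTU = 51,300,000 BTU
Gas: input = 51,300,000 / 0.750 = 68,400,000 BTU = 684 therm → 684 × £1.22 = £834.48; + 4 × £17.56 standing = £904.72
Heat pump: 51,300,000 BTU / 3412 = 15,040 kWh heat; / 4.1 = 3,667 kWh in → × £0.114 = £418.05; + 4 × £11.32 standing = £463.33
Difference = |£904.72 − £463.33| = £441.39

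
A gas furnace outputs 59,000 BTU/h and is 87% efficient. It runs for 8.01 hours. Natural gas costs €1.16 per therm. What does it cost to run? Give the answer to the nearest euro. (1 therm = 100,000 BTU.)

Heat delivered = 59,000 BTU/h × 8.01 h = 472,590 BTU
Gas input = 472,590 / 0.87 = 543,207 BTU
= 543,207 / 100,000 = 5.432 therm
Cost = 5.432 × €1.16/therm = €6.30 ≈ €6

€6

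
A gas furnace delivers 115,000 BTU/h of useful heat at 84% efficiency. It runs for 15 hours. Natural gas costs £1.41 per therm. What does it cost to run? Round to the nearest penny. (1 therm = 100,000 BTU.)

£28.96

Heat delivered = 115,000 BTU/h × 15 h = 1,725,000 BTU
Gas input = 1,725,000 / 0.84 = 2,053,571 BTU
= 2,053,571 / 100,000 = 20.54 therm
Cost = 20.54 × £1.41/therm = £28.96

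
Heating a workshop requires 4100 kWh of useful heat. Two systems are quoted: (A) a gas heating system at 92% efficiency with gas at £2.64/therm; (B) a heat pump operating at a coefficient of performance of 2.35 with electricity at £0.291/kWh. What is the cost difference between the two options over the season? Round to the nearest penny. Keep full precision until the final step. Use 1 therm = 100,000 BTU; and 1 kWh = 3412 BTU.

Heat load = 4100 kWh × 3412 = 13,989,200 BTU
Gas: input = 13,989,200 / 0.92 = 15,205,652 BTU = 152.1 therm → 152.1 × £2.64 = £401.43
Heat pump: 13,989,200 BTU / 3412 = 4,100 kWh heat; / 2.35 = 1,745 kWh in → × £0.291 = £507.70
Difference = |£401.43 − £507.70| = £106.27

£106.27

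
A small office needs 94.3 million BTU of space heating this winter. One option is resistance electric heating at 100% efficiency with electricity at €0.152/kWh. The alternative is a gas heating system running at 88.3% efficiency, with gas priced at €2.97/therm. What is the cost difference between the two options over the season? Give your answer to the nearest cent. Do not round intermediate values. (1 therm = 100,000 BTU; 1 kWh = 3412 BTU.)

€1029.13

Heat load = 94.3 × 10⁶ BTU = 94,300,000 BTU
Gas: input = 94,300,000 / 0.883 = 106,795,017 BTU = 1,068 therm → 1,068 × €2.97 = €3,171.81
Electric: 94,300,000 BTU / 3412 = 27,640 kWh → × €0.152 = €4,200.94
Difference = |€3,171.81 − €4,200.94| = €1,029.13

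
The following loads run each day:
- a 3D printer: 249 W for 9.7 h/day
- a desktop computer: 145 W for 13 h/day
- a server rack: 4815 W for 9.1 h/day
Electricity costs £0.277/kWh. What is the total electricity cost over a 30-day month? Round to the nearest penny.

3D printer: 249 W × 9.7 h × 30 d = 72,459 Wh = 72.46 kWh
desktop computer: 145 W × 13 h × 30 d = 56,550 Wh = 56.55 kWh
server rack: 4815 W × 9.1 h × 30 d = 1,314,495 Wh = 1,314 kWh
Total energy = 72.46 + 56.55 + 1,314 = 1,444 kWh
Cost = 1,444 kWh × £0.277 = £399.85

£399.85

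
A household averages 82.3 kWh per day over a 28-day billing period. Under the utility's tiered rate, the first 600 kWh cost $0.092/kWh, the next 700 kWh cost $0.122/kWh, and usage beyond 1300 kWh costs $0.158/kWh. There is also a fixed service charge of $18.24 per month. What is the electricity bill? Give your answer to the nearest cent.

Usage = 82.3 kWh/day × 28 days = 2304.4 kWh
First 600 kWh × $0.092 = $55.20
Next 700 kWh × $0.122 = $85.40
Remaining 1004.4 kWh × $0.158 = $158.70
Energy charge = $299.30; + service $18.24 = $317.54

$317.54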